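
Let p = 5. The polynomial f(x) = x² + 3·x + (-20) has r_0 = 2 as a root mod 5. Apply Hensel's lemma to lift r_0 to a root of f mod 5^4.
r_3 = 482 (mod 625)

Hensel: r_{i+1} = r_i − f(r_i)·(f′(r_i))^{-1} mod 5^{i+2}, f′(x) = 2x + 3. Iterate:
  r_0 = 2 (mod 5)
  r_1 = 7 (mod 25)
  r_2 = 107 (mod 125)
  r_3 = 482 (mod 625)
Final: r = 482 satisfies f(r) ≡ 0 mod 5^4.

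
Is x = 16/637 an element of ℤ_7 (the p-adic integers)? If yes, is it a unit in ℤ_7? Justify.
x ∉ ℤ_7 (v_7(x) = -2 < 0)

ℤ_7 = {x ∈ ℚ_7 : v_7(x) ≥ 0} and ℤ_7^× = {x ∈ ℤ_7 : v_7(x) = 0}. Here v_7(16/637) = v_7(num) − v_7(den) = -2; compare against these criteria.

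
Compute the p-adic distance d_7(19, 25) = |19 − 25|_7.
d_7(19, 25) = 1

Step 1 — x − y = 19 − 25 = -6. Step 2 — v_7(-6) = 0 (factor: -6 = −(7^0 · 6); the sign does not affect v_p). Step 3 — |x − y|_7 = 7^{0} = 1.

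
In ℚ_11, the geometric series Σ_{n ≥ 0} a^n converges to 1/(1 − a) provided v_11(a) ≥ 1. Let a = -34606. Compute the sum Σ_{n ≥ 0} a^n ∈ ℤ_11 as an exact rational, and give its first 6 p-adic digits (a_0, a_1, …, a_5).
Σ a^n = 1/(1 − a) = 1/34607;  first 6 digits = (1, 0, 0, 7, 8, 10)

v_11(a) = 3 ≥ 1, so the series converges in ℤ_11 to 1/(1 − a) = 1/(1 − (-34606)) = 1/34607. Expand this rational in ℤ_11: compute digits iteratively via d_i = x_i mod 11, x_{i+1} = (x_i − d_i)/11. The first 6 digits are (1, 0, 0, 7, 8, 10).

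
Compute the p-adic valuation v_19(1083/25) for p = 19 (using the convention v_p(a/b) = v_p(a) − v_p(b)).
v_19(1083/25) = 2

Factor powers of 19 from the numerator and denominator of the reduced fraction: 1083 = 19^2 · 3 and 25 = 19^0 · 25. Apply v_p(a/b) = v_p(a) − v_p(b): v_19(1083/25) = 2 − 0 = 2.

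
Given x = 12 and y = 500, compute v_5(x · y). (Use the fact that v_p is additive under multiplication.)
v_5(6000) = 3

v_p(x) = 0 (factor: 12 = 5^0 · 12); v_p(y) = 3 (factor: 500 = 5^3 · 4). Additivity: v_p(xy) = v_p(x) + v_p(y) = 0 + 3 = 3. (Direct check: xy = 6000 = 5^3 · (48).)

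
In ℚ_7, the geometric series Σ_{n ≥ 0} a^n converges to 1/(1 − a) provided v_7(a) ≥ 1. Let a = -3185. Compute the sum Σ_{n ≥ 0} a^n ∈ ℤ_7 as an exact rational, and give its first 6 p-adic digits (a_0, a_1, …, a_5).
Σ a^n = 1/(1 − a) = 1/3186;  first 6 digits = (1, 0, 5, 4, 2, 1)

v_7(a) = 2 ≥ 1, so the series converges in ℤ_7 to 1/(1 − a) = 1/(1 − (-3185)) = 1/3186. Expand this rational in ℤ_7: compute digits iteratively via d_i = x_i mod 7, x_{i+1} = (x_i − d_i)/7. The first 6 digits are (1, 0, 5, 4, 2, 1).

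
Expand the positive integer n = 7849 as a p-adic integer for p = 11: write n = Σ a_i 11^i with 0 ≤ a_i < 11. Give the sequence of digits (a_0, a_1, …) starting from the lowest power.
(a_0, a_1, …) = (6, 9, 9, 5)

Repeated division by 11 gives the digits low-to-high: 7849 = 6 + 9·11^1 + 9·11^2 + 5·11^3. Digit sequence: (6, 9, 9, 5).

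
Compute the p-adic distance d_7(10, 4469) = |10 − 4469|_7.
d_7(10, 4469) = 1/343

Step 1 — x − y = 10 − 4469 = -4459. Step 2 — v_7(-4459) = 3 (factor: -4459 = −(7^3 · 13); the sign does not affect v_p). Step 3 — |x − y|_7 = 7^{-3} = 1/343.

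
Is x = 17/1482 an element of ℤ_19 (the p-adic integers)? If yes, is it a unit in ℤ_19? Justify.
x ∉ ℤ_19 (v_19(x) = -1 < 0)

ℤ_19 = {x ∈ ℚ_19 : v_19(x) ≥ 0} and ℤ_19^× = {x ∈ ℤ_19 : v_19(x) = 0}. Here v_19(17/1482) = v_19(num) − v_19(den) = -1; compare against these criteria.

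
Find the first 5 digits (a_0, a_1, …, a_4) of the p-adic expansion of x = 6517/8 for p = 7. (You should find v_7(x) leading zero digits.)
(a_0, …, a_4) = (0, 0, 0, 5, 4)

v_7(6517/8) = 3, so a_0 = ... = a_2 = 0. Factor out: x = 7^3 · u with u = 19/8 a unit in ℤ_7. Expand u iteratively via a_{v+i} = u_i mod 7, u_{i+1} = (u_i − a_{v+i})/7:
  u_0 = 19/8;  a_3 = 5;  u_1 = (u_0 − 5)/7 = -3/8
  u_1 = -3/8;  a_4 = 4;  u_2 = (u_1 − 4)/7 = -5/8
Digits: (0, 0, 0, 5, 4).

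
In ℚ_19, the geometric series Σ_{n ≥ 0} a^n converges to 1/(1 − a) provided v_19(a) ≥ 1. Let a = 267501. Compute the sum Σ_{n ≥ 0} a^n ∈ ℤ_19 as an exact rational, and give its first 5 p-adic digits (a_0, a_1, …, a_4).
Σ a^n = 1/(1 − a) = -1/267500;  first 5 digits = (1, 0, 0, 1, 2)

v_19(a) = 3 ≥ 1, so the series converges in ℤ_19 to 1/(1 − a) = 1/(1 − 267501) = -1/267500. Expand this rational in ℤ_19: compute digits iteratively via d_i = x_i mod 19, x_{i+1} = (x_i − d_i)/19. The first 5 digits are (1, 0, 0, 1, 2).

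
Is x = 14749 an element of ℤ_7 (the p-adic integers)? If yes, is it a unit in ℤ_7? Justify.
x ∈ ℤ_7 but not a unit; v_7(x) = 3 > 0

ℤ_7 = {x ∈ ℚ_7 : v_7(x) ≥ 0} and ℤ_7^× = {x ∈ ℤ_7 : v_7(x) = 0}. Here v_7(14749) = v_7(num) − v_7(den) = 3; compare against these criteria.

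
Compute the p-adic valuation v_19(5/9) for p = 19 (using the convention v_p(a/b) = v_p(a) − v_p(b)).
v_19(5/9) = 0

Factor powers of 19 from the numerator and denominator of the reduced fraction: 5 = 19^0 · 5 and 9 = 19^0 · 9. Apply v_p(a/b) = v_p(a) − v_p(b): v_19(5/9) = 0 − 0 = 0.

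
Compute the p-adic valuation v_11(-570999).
v_11(-570999) = 4

v_11(n) is the largest exponent k such that 11^k divides n. Factor out: -570999 = -11^4 · 39. (Sign doesn't affect v_p.) So v_11(-570999) = 4.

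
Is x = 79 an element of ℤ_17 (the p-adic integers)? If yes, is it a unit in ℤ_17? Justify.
x ∈ ℤ_17^× (unit); v_17(x) = 0

ℤ_17 = {x ∈ ℚ_17 : v_17(x) ≥ 0} and ℤ_17^× = {x ∈ ℤ_17 : v_17(x) = 0}. Here v_17(79) = v_17(num) − v_17(den) = 0; compare against these criteria.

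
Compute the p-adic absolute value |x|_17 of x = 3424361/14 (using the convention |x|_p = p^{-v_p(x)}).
|3424361/14|_17 = 1/83521

Step 1 — compute v_17(x) by factoring powers of 17 out of the numerator and denominator: v_17(3424361/14) = 4. Step 2 — apply |x|_p = p^{-v_p(x)} = 17^{-4} = 1/83521.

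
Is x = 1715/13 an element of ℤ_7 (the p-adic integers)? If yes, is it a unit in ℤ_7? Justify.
x ∈ ℤ_7 but not a unit; v_7(x) = 3 > 0

ℤ_7 = {x ∈ ℚ_7 : v_7(x) ≥ 0} and ℤ_7^× = {x ∈ ℤ_7 : v_7(x) = 0}. Here v_7(1715/13) = v_7(num) − v_7(den) = 3; compare against these criteria.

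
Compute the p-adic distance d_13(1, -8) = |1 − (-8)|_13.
d_13(1, -8) = 1

Step 1 — x − y = 1 − (-8) = 9. Step 2 — v_13(9) = 0 (factor: 9 = (13^0 · 9); the sign does not affect v_p). Step 3 — |x − y|_13 = 13^{0} = 1.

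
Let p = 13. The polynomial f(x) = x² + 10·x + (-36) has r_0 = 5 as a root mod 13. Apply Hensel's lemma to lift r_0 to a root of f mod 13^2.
r_1 = 96 (mod 169)

Hensel: r_{i+1} = r_i − f(r_i)·(f′(r_i))^{-1} mod 13^{i+2}, f′(x) = 2x + 10. Iterate:
  r_0 = 5 (mod 13)
  r_1 = 96 (mod 169)
Final: r = 96 satisfies f(r) ≡ 0 mod 13^2.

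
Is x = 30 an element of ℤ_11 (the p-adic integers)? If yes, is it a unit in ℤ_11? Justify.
x ∈ ℤ_11^× (unit); v_11(x) = 0

ℤ_11 = {x ∈ ℚ_11 : v_11(x) ≥ 0} and ℤ_11^× = {x ∈ ℤ_11 : v_11(x) = 0}. Here v_11(30) = v_11(num) − v_11(den) = 0; compare against these criteria.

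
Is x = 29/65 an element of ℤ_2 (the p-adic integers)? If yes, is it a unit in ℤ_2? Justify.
x ∈ ℤ_2^× (unit); v_2(x) = 0

ℤ_2 = {x ∈ ℚ_2 : v_2(x) ≥ 0} and ℤ_2^× = {x ∈ ℤ_2 : v_2(x) = 0}. Here v_2(29/65) = v_2(num) − v_2(den) = 0; compare against these criteria.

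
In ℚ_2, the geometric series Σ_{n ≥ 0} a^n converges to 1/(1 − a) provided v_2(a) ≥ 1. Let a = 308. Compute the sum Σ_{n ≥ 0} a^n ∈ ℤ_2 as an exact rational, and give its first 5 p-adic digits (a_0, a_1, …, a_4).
Σ a^n = 1/(1 − a) = -1/307;  first 5 digits = (1, 0, 1, 0, 0)

v_2(a) = 2 ≥ 1, so the series converges in ℤ_2 to 1/(1 − a) = 1/(1 − 308) = -1/307. Expand this rational in ℤ_2: compute digits iteratively via d_i = x_i mod 2, x_{i+1} = (x_i − d_i)/2. The first 5 digits are (1, 0, 1, 0, 0).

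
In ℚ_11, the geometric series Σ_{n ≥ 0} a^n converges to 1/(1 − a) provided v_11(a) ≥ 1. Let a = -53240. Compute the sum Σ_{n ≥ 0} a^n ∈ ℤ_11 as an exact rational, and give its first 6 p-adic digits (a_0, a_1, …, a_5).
Σ a^n = 1/(1 − a) = 1/53241;  first 6 digits = (1, 0, 0, 4, 7, 10)

v_11(a) = 3 ≥ 1, so the series converges in ℤ_11 to 1/(1 − a) = 1/(1 − (-53240)) = 1/53241. Expand this rational in ℤ_11: compute digits iteratively via d_i = x_i mod 11, x_{i+1} = (x_i − d_i)/11. The first 6 digits are (1, 0, 0, 4, 7, 10).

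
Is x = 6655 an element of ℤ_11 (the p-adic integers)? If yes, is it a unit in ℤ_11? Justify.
x ∈ ℤ_11 but not a unit; v_11(x) = 3 > 0

ℤ_11 = {x ∈ ℚ_11 : v_11(x) ≥ 0} and ℤ_11^× = {x ∈ ℤ_11 : v_11(x) = 0}. Here v_11(6655) = v_11(num) − v_11(den) = 3; compare against these criteria.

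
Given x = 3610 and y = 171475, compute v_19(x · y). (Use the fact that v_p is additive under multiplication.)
v_19(619024750) = 5

v_p(x) = 2 (factor: 3610 = 19^2 · 10); v_p(y) = 3 (factor: 171475 = 19^3 · 25). Additivity: v_p(xy) = v_p(x) + v_p(y) = 2 + 3 = 5. (Direct check: xy = 619024750 = 19^5 · (250).)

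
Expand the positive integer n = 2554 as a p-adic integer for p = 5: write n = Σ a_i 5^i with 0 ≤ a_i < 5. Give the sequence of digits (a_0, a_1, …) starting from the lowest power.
(a_0, a_1, …) = (4, 0, 2, 0, 4)

Repeated division by 5 gives the digits low-to-high: 2554 = 4 + 2·5^2 + 4·5^4. Digit sequence: (4, 0, 2, 0, 4).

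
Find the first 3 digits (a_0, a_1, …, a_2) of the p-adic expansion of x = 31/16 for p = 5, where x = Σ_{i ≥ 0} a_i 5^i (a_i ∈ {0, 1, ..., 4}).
(a_0, …, a_2) = (1, 3, 1)

v_5(31/16) = 0 (numerator and denominator both coprime to 5), so x ∈ ℤ_5^×. Compute digits iteratively via a_i = x_i mod 5, x_{i+1} = (x_i − a_i)/5, with x_0 = x:
  x_0 = 31/16;  a_0 = 1;  x_1 = (x_0 − 1)/5 = 3/16
  x_1 = 3/16;  a_1 = 3;  x_2 = (x_1 − 3)/5 = -9/16
  x_2 = -9/16;  a_2 = 1;  x_3 = (x_2 − 1)/5 = -5/16
Digits: (1, 3, 1).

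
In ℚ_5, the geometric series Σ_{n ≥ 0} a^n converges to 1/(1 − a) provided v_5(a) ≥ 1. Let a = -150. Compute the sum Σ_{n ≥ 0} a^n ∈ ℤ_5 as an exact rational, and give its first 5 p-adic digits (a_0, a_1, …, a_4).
Σ a^n = 1/(1 − a) = 1/151;  first 5 digits = (1, 0, 4, 3, 0)

v_5(a) = 2 ≥ 1, so the series converges in ℤ_5 to 1/(1 − a) = 1/(1 − (-150)) = 1/151. Expand this rational in ℤ_5: compute digits iteratively via d_i = x_i mod 5, x_{i+1} = (x_i − d_i)/5. The first 5 digits are (1, 0, 4, 3, 0).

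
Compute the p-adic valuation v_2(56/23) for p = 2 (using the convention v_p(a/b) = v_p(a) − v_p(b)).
v_2(56/23) = 3

Factor powers of 2 from the numerator and denominator of the reduced fraction: 56 = 2^3 · 7 and 23 = 2^0 · 23. Apply v_p(a/b) = v_p(a) − v_p(b): v_2(56/23) = 3 − 0 = 3.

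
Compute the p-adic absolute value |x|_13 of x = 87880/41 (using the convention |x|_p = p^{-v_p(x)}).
|87880/41|_13 = 1/2197

Step 1 — compute v_13(x) by factoring powers of 13 out of the numerator and denominator: v_13(87880/41) = 3. Step 2 — apply |x|_p = p^{-v_p(x)} = 13^{-3} = 1/2197.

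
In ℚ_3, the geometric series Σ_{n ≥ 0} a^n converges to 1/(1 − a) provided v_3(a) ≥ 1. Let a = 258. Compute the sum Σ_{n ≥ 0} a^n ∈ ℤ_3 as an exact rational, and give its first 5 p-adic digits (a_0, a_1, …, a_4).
Σ a^n = 1/(1 − a) = -1/257;  first 5 digits = (1, 2, 2, 1, 0)

v_3(a) = 1 ≥ 1, so the series converges in ℤ_3 to 1/(1 − a) = 1/(1 − 258) = -1/257. Expand this rational in ℤ_3: compute digits iteratively via d_i = x_i mod 3, x_{i+1} = (x_i − d_i)/3. The first 5 digits are (1, 2, 2, 1, 0).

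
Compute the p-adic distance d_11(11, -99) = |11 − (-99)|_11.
d_11(11, -99) = 1/11

Step 1 — x − y = 11 − (-99) = 110. Step 2 — v_11(110) = 1 (factor: 110 = (11^1 · 10); the sign does not affect v_p). Step 3 — |x − y|_11 = 11^{-1} = 1/11.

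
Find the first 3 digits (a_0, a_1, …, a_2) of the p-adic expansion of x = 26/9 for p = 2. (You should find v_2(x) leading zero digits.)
(a_0, …, a_2) = (0, 1, 0)

v_2(26/9) = 1, so a_0 = ... = a_0 = 0. Factor out: x = 2^1 · u with u = 13/9 a unit in ℤ_2. Expand u iteratively via a_{v+i} = u_i mod 2, u_{i+1} = (u_i − a_{v+i})/2:
  u_0 = 13/9;  a_1 = 1;  u_1 = (u_0 − 1)/2 = 2/9
  u_1 = 2/9;  a_2 = 0;  u_2 = (u_1 − 0)/2 = 1/9
Digits: (0, 1, 0).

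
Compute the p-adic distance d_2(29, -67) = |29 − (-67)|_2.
d_2(29, -67) = 1/32

Step 1 — x − y = 29 − (-67) = 96. Step 2 — v_2(96) = 5 (factor: 96 = (2^5 · 3); the sign does not affect v_p). Step 3 — |x − y|_2 = 2^{-5} = 1/32.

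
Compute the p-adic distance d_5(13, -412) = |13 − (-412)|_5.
d_5(13, -412) = 1/25

Step 1 — x − y = 13 − (-412) = 425. Step 2 — v_5(425) = 2 (factor: 425 = (5^2 · 17); the sign does not affect v_p). Step 3 — |x − y|_5 = 5^{-2} = 1/25.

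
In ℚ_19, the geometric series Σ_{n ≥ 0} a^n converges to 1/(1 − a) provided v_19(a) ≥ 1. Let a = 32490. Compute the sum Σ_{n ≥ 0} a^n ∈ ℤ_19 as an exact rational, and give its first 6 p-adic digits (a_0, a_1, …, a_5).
Σ a^n = 1/(1 − a) = -1/32489;  first 6 digits = (1, 0, 14, 4, 6, 8)

v_19(a) = 2 ≥ 1, so the series converges in ℤ_19 to 1/(1 − a) = 1/(1 − 32490) = -1/32489. Expand this rational in ℤ_19: compute digits iteratively via d_i = x_i mod 19, x_{i+1} = (x_i − d_i)/19. The first 6 digits are (1, 0, 14, 4, 6, 8).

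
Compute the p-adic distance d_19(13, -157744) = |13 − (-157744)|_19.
d_19(13, -157744) = 1/6859

Step 1 — x − y = 13 − (-157744) = 157757. Step 2 — v_19(157757) = 3 (factor: 157757 = (19^3 · 23); the sign does not affect v_p). Step 3 — |x − y|_19 = 19^{-3} = 1/6859.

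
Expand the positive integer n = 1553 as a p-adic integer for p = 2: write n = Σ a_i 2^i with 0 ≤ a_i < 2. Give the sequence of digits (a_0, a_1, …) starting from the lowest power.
(a_0, a_1, …) = (1, 0, 0, 0, 1, 0, 0, 0, 0, 1, 1)

Repeated division by 2 gives the digits low-to-high: 1553 = 1 + 1·2^4 + 1·2^9 + 1·2^10. Digit sequence: (1, 0, 0, 0, 1, 0, 0, 0, 0, 1, 1).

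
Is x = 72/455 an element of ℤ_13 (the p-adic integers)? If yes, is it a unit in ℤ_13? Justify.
x ∉ ℤ_13 (v_13(x) = -1 < 0)

ℤ_13 = {x ∈ ℚ_13 : v_13(x) ≥ 0} and ℤ_13^× = {x ∈ ℤ_13 : v_13(x) = 0}. Here v_13(72/455) = v_13(num) − v_13(den) = -1; compare against these criteria.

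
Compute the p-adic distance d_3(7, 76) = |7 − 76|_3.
d_3(7, 76) = 1/3

Step 1 — x − y = 7 − 76 = -69. Step 2 — v_3(-69) = 1 (factor: -69 = −(3^1 · 23); the sign does not affect v_p). Step 3 — |x − y|_3 = 3^{-1} = 1/3.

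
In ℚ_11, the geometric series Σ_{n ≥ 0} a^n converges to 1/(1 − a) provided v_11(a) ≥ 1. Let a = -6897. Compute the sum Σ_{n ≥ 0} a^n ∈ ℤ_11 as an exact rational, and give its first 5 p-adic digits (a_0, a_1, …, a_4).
Σ a^n = 1/(1 − a) = 1/6898;  first 5 digits = (1, 0, 9, 5, 3)

v_11(a) = 2 ≥ 1, so the series converges in ℤ_11 to 1/(1 − a) = 1/(1 − (-6897)) = 1/6898. Expand this rational in ℤ_11: compute digits iteratively via d_i = x_i mod 11, x_{i+1} = (x_i − d_i)/11. The first 5 digits are (1, 0, 9, 5, 3).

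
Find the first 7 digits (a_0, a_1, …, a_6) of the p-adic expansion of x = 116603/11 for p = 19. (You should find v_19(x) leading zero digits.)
(a_0, …, a_6) = (0, 0, 0, 5, 5, 17, 6)

v_19(116603/11) = 3, so a_0 = ... = a_2 = 0. Factor out: x = 19^3 · u with u = 17/11 a unit in ℤ_19. Expand u iteratively via a_{v+i} = u_i mod 19, u_{i+1} = (u_i − a_{v+i})/19:
  u_0 = 17/11;  a_3 = 5;  u_1 = (u_0 − 5)/19 = -2/11
  u_1 = -2/11;  a_4 = 5;  u_2 = (u_1 − 5)/19 = -3/11
  u_2 = -3/11;  a_5 = 17;  u_3 = (u_2 − 17)/19 = -10/11
  u_3 = -10/11;  a_6 = 6;  u_4 = (u_3 − 6)/19 = -4/11
Digits: (0, 0, 0, 5, 5, 17, 6).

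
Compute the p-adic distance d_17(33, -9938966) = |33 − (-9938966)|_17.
d_17(33, -9938966) = 1/1419857

Step 1 — x − y = 33 − (-9938966) = 9938999. Step 2 — v_17(9938999) = 5 (factor: 9938999 = (17^5 · 7); the sign does not affect v_p). Step 3 — |x − y|_17 = 17^{-5} = 1/1419857.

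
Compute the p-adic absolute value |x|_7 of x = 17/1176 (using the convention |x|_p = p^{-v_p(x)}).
|17/1176|_7 = 49

Step 1 — compute v_7(x) by factoring powers of 7 out of the numerator and denominator: v_7(17/1176) = -2. Step 2 — apply |x|_p = p^{-v_p(x)} = 7^{2} = 49.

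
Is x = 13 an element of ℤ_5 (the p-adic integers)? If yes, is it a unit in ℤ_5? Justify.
x ∈ ℤ_5^× (unit); v_5(x) = 0

ℤ_5 = {x ∈ ℚ_5 : v_5(x) ≥ 0} and ℤ_5^× = {x ∈ ℤ_5 : v_5(x) = 0}. Here v_5(13) = v_5(num) − v_5(den) = 0; compare against these criteria.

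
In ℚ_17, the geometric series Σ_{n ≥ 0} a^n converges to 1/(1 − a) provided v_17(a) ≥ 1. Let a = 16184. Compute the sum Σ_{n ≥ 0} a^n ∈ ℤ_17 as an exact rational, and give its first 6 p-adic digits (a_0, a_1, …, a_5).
Σ a^n = 1/(1 − a) = -1/16183;  first 6 digits = (1, 0, 5, 3, 8, 14)

v_17(a) = 2 ≥ 1, so the series converges in ℤ_17 to 1/(1 − a) = 1/(1 − 16184) = -1/16183. Expand this rational in ℤ_17: compute digits iteratively via d_i = x_i mod 17, x_{i+1} = (x_i − d_i)/17. The first 6 digits are (1, 0, 5, 3, 8, 14).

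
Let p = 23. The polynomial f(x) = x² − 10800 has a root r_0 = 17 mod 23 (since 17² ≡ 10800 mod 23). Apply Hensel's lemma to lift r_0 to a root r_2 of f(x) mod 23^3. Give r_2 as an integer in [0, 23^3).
r_2 = 2271 (mod 12167)

Hensel's recurrence: r_{i+1} = r_i − f(r_i)·(f′(r_i))^{-1} mod 23^{i+2}, with f′(x) = 2x. Iterate:
  r_0 = 17 (mod 23)
  r_1 = 155 (mod 529)
  r_2 = 2271 (mod 12167)
Final: r_2 = 2271, and one checks f(r_2) ≡ 0 mod 23^3.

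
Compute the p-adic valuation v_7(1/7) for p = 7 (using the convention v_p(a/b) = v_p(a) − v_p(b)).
v_7(1/7) = -1

Factor powers of 7 from the numerator and denominator of the reduced fraction: 1 = 7^0 · 1 and 7 = 7^1 · 1. Apply v_p(a/b) = v_p(a) − v_p(b): v_7(1/7) = 0 − 1 = -1.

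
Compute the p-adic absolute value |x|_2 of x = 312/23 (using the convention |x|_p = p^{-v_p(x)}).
|312/23|_2 = 1/8

Step 1 — compute v_2(x) by factoring powers of 2 out of the numerator and denominator: v_2(312/23) = 3. Step 2 — apply |x|_p = p^{-v_p(x)} = 2^{-3} = 1/8.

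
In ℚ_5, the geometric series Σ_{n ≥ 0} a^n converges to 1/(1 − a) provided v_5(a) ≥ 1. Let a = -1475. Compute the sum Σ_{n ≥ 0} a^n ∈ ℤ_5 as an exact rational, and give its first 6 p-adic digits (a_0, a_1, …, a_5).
Σ a^n = 1/(1 − a) = 1/1476;  first 6 digits = (1, 0, 1, 3, 3, 0)

v_5(a) = 2 ≥ 1, so the series converges in ℤ_5 to 1/(1 − a) = 1/(1 − (-1475)) = 1/1476. Expand this rational in ℤ_5: compute digits iteratively via d_i = x_i mod 5, x_{i+1} = (x_i − d_i)/5. The first 6 digits are (1, 0, 1, 3, 3, 0).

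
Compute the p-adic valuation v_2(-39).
v_2(-39) = 0

v_2(n) is the largest exponent k such that 2^k divides n. Factor out: -39 = -2^0 · 39. (Sign doesn't affect v_p.) So v_2(-39) = 0.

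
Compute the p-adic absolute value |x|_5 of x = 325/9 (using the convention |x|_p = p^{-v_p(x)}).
|325/9|_5 = 1/25

Step 1 — compute v_5(x) by factoring powers of 5 out of the numerator and denominator: v_5(325/9) = 2. Step 2 — apply |x|_p = p^{-v_p(x)} = 5^{-2} = 1/25.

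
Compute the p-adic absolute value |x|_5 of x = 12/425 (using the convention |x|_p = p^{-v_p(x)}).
|12/425|_5 = 25

Step 1 — compute v_5(x) by factoring powers of 5 out of the numerator and denominator: v_5(12/425) = -2. Step 2 — apply |x|_p = p^{-v_p(x)} = 5^{2} = 25.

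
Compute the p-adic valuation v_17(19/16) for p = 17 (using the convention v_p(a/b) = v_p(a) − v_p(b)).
v_17(19/16) = 0

Factor powers of 17 from the numerator and denominator of the reduced fraction: 19 = 17^0 · 19 and 16 = 17^0 · 16. Apply v_p(a/b) = v_p(a) − v_p(b): v_17(19/16) = 0 − 0 = 0.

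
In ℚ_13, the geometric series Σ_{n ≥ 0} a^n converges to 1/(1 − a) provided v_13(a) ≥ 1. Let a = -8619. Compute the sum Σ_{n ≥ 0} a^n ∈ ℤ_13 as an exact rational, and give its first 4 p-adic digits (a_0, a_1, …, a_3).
Σ a^n = 1/(1 − a) = 1/8620;  first 4 digits = (1, 0, 1, 9)

v_13(a) = 2 ≥ 1, so the series converges in ℤ_13 to 1/(1 − a) = 1/(1 − (-8619)) = 1/8620. Expand this rational in ℤ_13: compute digits iteratively via d_i = x_i mod 13, x_{i+1} = (x_i − d_i)/13. The first 4 digits are (1, 0, 1, 9).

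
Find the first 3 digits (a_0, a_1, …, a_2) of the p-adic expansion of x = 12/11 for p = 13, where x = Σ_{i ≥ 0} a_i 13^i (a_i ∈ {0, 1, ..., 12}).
(a_0, …, a_2) = (7, 9, 4)

v_13(12/11) = 0 (numerator and denominator both coprime to 13), so x ∈ ℤ_13^×. Compute digits iteratively via a_i = x_i mod 13, x_{i+1} = (x_i − a_i)/13, with x_0 = x:
  x_0 = 12/11;  a_0 = 7;  x_1 = (x_0 − 7)/13 = -5/11
  x_1 = -5/11;  a_1 = 9;  x_2 = (x_1 − 9)/13 = -8/11
  x_2 = -8/11;  a_2 = 4;  x_3 = (x_2 − 4)/13 = -4/11
Digits: (7, 9, 4).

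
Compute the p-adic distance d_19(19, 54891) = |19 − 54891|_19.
d_19(19, 54891) = 1/6859

Step 1 — x − y = 19 − 54891 = -54872. Step 2 — v_19(-54872) = 3 (factor: -54872 = −(19^3 · 8); the sign does not affect v_p). Step 3 — |x − y|_19 = 19^{-3} = 1/6859.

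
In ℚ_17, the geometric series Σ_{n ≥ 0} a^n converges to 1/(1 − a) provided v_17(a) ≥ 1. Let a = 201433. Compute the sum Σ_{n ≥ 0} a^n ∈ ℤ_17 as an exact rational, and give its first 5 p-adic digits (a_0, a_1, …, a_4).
Σ a^n = 1/(1 − a) = -1/201432;  first 5 digits = (1, 0, 0, 7, 2)

v_17(a) = 3 ≥ 1, so the series converges in ℤ_17 to 1/(1 − a) = 1/(1 − 201433) = -1/201432. Expand this rational in ℤ_17: compute digits iteratively via d_i = x_i mod 17, x_{i+1} = (x_i − d_i)/17. The first 5 digits are (1, 0, 0, 7, 2).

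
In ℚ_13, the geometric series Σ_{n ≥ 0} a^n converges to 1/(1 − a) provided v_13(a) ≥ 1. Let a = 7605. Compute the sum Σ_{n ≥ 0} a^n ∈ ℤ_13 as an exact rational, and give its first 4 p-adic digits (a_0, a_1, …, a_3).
Σ a^n = 1/(1 − a) = -1/7604;  first 4 digits = (1, 0, 6, 3)

v_13(a) = 2 ≥ 1, so the series converges in ℤ_13 to 1/(1 − a) = 1/(1 − 7605) = -1/7604. Expand this rational in ℤ_13: compute digits iteratively via d_i = x_i mod 13, x_{i+1} = (x_i − d_i)/13. The first 4 digits are (1, 0, 6, 3).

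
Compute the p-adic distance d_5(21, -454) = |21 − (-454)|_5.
d_5(21, -454) = 1/25

Step 1 — x − y = 21 − (-454) = 475. Step 2 — v_5(475) = 2 (factor: 475 = (5^2 · 19); the sign does not affect v_p). Step 3 — |x − y|_5 = 5^{-2} = 1/25.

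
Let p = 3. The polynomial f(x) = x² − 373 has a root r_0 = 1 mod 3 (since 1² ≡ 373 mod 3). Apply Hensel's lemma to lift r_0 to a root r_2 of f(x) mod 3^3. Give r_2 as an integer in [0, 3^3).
r_2 = 7 (mod 27)

Hensel's recurrence: r_{i+1} = r_i − f(r_i)·(f′(r_i))^{-1} mod 3^{i+2}, with f′(x) = 2x. Iterate:
  r_0 = 1 (mod 3)
  r_1 = 7 (mod 9)
  r_2 = 7 (mod 27)
Final: r_2 = 7, and one checks f(r_2) ≡ 0 mod 3^3.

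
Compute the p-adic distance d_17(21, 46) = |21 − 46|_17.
d_17(21, 46) = 1

Step 1 — x − y = 21 − 46 = -25. Step 2 — v_17(-25) = 0 (factor: -25 = −(17^0 · 25); the sign does not affect v_p). Step 3 — |x − y|_17 = 17^{0} = 1.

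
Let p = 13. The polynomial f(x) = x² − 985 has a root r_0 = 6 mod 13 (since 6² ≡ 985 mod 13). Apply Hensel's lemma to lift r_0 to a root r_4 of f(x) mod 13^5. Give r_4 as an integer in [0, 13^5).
r_4 = 98598 (mod 371293)

Hensel's recurrence: r_{i+1} = r_i − f(r_i)·(f′(r_i))^{-1} mod 13^{i+2}, with f′(x) = 2x. Iterate:
  r_0 = 6 (mod 13)
  r_1 = 71 (mod 169)
  r_2 = 1930 (mod 2197)
  r_3 = 12915 (mod 28561)
  r_4 = 98598 (mod 371293)
Final: r_4 = 98598, and one checks f(r_4) ≡ 0 mod 13^5.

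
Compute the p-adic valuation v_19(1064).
v_19(1064) = 1

v_19(n) is the largest exponent k such that 19^k divides n. Factor out: 1064 = 19^1 · 56. (Sign doesn't affect v_p.) So v_19(1064) = 1.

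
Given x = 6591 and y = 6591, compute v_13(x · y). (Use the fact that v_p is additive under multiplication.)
v_13(43441281) = 6

v_p(x) = 3 (factor: 6591 = 13^3 · 3); v_p(y) = 3 (factor: 6591 = 13^3 · 3). Additivity: v_p(xy) = v_p(x) + v_p(y) = 3 + 3 = 6. (Direct check: xy = 43441281 = 13^6 · (9).)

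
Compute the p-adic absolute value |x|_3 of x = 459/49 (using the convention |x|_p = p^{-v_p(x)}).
|459/49|_3 = 1/27

Step 1 — compute v_3(x) by factoring powers of 3 out of the numerator and denominator: v_3(459/49) = 3. Step 2 — apply |x|_p = p^{-v_p(x)} = 3^{-3} = 1/27.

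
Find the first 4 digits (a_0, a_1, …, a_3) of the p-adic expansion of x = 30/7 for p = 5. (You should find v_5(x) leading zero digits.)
(a_0, …, a_3) = (0, 3, 1, 4)

v_5(30/7) = 1, so a_0 = ... = a_0 = 0. Factor out: x = 5^1 · u with u = 6/7 a unit in ℤ_5. Expand u iteratively via a_{v+i} = u_i mod 5, u_{i+1} = (u_i − a_{v+i})/5:
  u_0 = 6/7;  a_1 = 3;  u_1 = (u_0 − 3)/5 = -3/7
  u_1 = -3/7;  a_2 = 1;  u_2 = (u_1 − 1)/5 = -2/7
  u_2 = -2/7;  a_3 = 4;  u_3 = (u_2 − 4)/5 = -6/7
Digits: (0, 3, 1, 4).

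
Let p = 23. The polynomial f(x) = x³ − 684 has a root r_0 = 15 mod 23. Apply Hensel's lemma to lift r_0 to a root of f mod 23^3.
r_2 = 12044 (mod 12167)

Hensel: r_{i+1} = r_i − f(r_i)/f′(r_i) mod 23^{i+2}, where f′(x) = 3x². Iterate:
  r_0 = 15 (mod 23)
  r_1 = 406 (mod 529)
  r_2 = 12044 (mod 12167)
Final: r = 12044 with f(r) ≡ 0 mod 23^3.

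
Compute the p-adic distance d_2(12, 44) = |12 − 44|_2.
d_2(12, 44) = 1/32

Step 1 — x − y = 12 − 44 = -32. Step 2 — v_2(-32) = 5 (factor: -32 = −(2^5 · 1); the sign does not affect v_p). Step 3 — |x − y|_2 = 2^{-5} = 1/32.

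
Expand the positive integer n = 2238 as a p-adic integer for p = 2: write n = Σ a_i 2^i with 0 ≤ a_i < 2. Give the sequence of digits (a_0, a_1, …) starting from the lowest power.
(a_0, a_1, …) = (0, 1, 1, 1, 1, 1, 0, 1, 0, 0, 0, 1)

Repeated division by 2 gives the digits low-to-high: 2238 = 1·2^1 + 1·2^2 + 1·2^3 + 1·2^4 + 1·2^5 + 1·2^7 + 1·2^11. Digit sequence: (0, 1, 1, 1, 1, 1, 0, 1, 0, 0, 0, 1).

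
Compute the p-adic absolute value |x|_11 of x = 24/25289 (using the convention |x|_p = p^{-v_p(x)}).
|24/25289|_11 = 1331

Step 1 — compute v_11(x) by factoring powers of 11 out of the numerator and denominator: v_11(24/25289) = -3. Step 2 — apply |x|_p = p^{-v_p(x)} = 11^{3} = 1331.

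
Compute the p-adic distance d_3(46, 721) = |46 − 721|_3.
d_3(46, 721) = 1/27

Step 1 — x − y = 46 − 721 = -675. Step 2 — v_3(-675) = 3 (factor: -675 = −(3^3 · 25); the sign does not affect v_p). Step 3 — |x − y|_3 = 3^{-3} = 1/27.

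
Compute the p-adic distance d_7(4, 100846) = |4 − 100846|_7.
d_7(4, 100846) = 1/16807

Step 1 — x − y = 4 − 100846 = -100842. Step 2 — v_7(-100842) = 5 (factor: -100842 = −(7^5 · 6); the sign does not affect v_p). Step 3 — |x − y|_7 = 7^{-5} = 1/16807.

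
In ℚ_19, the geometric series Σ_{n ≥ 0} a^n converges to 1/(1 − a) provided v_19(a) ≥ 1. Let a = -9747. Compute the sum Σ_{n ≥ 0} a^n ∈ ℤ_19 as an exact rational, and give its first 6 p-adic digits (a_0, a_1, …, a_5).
Σ a^n = 1/(1 − a) = 1/9748;  first 6 digits = (1, 0, 11, 17, 6, 0)

v_19(a) = 2 ≥ 1, so the series converges in ℤ_19 to 1/(1 − a) = 1/(1 − (-9747)) = 1/9748. Expand this rational in ℤ_19: compute digits iteratively via d_i = x_i mod 19, x_{i+1} = (x_i − d_i)/19. The first 6 digits are (1, 0, 11, 17, 6, 0).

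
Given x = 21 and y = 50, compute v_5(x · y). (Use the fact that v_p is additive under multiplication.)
v_5(1050) = 2

v_p(x) = 0 (factor: 21 = 5^0 · 21); v_p(y) = 2 (factor: 50 = 5^2 · 2). Additivity: v_p(xy) = v_p(x) + v_p(y) = 0 + 2 = 2. (Direct check: xy = 1050 = 5^2 · (42).)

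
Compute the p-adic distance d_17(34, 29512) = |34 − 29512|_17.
d_17(34, 29512) = 1/4913

Step 1 — x − y = 34 − 29512 = -29478. Step 2 — v_17(-29478) = 3 (factor: -29478 = −(17^3 · 6); the sign does not affect v_p). Step 3 — |x − y|_17 = 17^{-3} = 1/4913.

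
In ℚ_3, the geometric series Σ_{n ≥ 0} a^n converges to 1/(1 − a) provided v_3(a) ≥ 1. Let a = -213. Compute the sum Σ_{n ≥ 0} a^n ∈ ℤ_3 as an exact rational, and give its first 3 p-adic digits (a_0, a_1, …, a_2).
Σ a^n = 1/(1 − a) = 1/214;  first 3 digits = (1, 1, 1)

v_3(a) = 1 ≥ 1, so the series converges in ℤ_3 to 1/(1 − a) = 1/(1 − (-213)) = 1/214. Expand this rational in ℤ_3: compute digits iteratively via d_i = x_i mod 3, x_{i+1} = (x_i − d_i)/3. The first 3 digits are (1, 1, 1).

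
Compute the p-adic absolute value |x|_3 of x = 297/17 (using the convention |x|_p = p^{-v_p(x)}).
|297/17|_3 = 1/27

Step 1 — compute v_3(x) by factoring powers of 3 out of the numerator and denominator: v_3(297/17) = 3. Step 2 — apply |x|_p = p^{-v_p(x)} = 3^{-3} = 1/27.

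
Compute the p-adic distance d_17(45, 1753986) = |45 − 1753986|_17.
d_17(45, 1753986) = 1/83521

Step 1 — x − y = 45 − 1753986 = -1753941. Step 2 — v_17(-1753941) = 4 (factor: -1753941 = −(17^4 · 21); the sign does not affect v_p). Step 3 — |x − y|_17 = 17^{-4} = 1/83521.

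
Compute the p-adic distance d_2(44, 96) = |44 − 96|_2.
d_2(44, 96) = 1/4

Step 1 — x − y = 44 − 96 = -52. Step 2 — v_2(-52) = 2 (factor: -52 = −(2^2 · 13); the sign does not affect v_p). Step 3 — |x − y|_2 = 2^{-2} = 1/4.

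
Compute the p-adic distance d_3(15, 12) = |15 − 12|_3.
d_3(15, 12) = 1/3

Step 1 — x − y = 15 − 12 = 3. Step 2 — v_3(3) = 1 (factor: 3 = (3^1 · 1); the sign does not affect v_p). Step 3 — |x − y|_3 = 3^{-1} = 1/3.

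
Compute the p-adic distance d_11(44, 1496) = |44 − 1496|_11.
d_11(44, 1496) = 1/121

Step 1 — x − y = 44 − 1496 = -1452. Step 2 — v_11(-1452) = 2 (factor: -1452 = −(11^2 · 12); the sign does not affect v_p). Step 3 — |x − y|_11 = 11^{-2} = 1/121.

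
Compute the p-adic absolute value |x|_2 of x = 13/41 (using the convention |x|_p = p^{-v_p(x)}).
|13/41|_2 = 1

Step 1 — compute v_2(x) by factoring powers of 2 out of the numerator and denominator: v_2(13/41) = 0. Step 2 — apply |x|_p = p^{-v_p(x)} = 2^{0} = 1.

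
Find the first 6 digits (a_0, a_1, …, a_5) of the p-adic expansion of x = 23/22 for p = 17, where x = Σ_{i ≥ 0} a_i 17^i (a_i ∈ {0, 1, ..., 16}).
(a_0, …, a_5) = (8, 5, 2, 13, 0, 10)

v_17(23/22) = 0 (numerator and denominator both coprime to 17), so x ∈ ℤ_17^×. Compute digits iteratively via a_i = x_i mod 17, x_{i+1} = (x_i − a_i)/17, with x_0 = x:
  x_0 = 23/22;  a_0 = 8;  x_1 = (x_0 − 8)/17 = -9/22
  x_1 = -9/22;  a_1 = 5;  x_2 = (x_1 − 5)/17 = -7/22
  x_2 = -7/22;  a_2 = 2;  x_3 = (x_2 − 2)/17 = -3/22
  x_3 = -3/22;  a_3 = 13;  x_4 = (x_3 − 13)/17 = -17/22
  x_4 = -17/22;  a_4 = 0;  x_5 = (x_4 − 0)/17 = -1/22
  x_5 = -1/22;  a_5 = 10;  x_6 = (x_5 − 10)/17 = -13/22
Digits: (8, 5, 2, 13, 0, 10).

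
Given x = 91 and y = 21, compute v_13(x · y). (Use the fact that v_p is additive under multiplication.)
v_13(1911) = 1

v_p(x) = 1 (factor: 91 = 13^1 · 7); v_p(y) = 0 (factor: 21 = 13^0 · 21). Additivity: v_p(xy) = v_p(x) + v_p(y) = 1 + 0 = 1. (Direct check: xy = 1911 = 13^1 · (147).)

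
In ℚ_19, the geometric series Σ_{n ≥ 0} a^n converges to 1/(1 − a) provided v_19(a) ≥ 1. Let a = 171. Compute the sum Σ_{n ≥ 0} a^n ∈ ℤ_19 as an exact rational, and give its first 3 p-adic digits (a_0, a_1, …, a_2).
Σ a^n = 1/(1 − a) = -1/170;  first 3 digits = (1, 9, 5)

v_19(a) = 1 ≥ 1, so the series converges in ℤ_19 to 1/(1 − a) = 1/(1 − 171) = -1/170. Expand this rational in ℤ_19: compute digits iteratively via d_i = x_i mod 19, x_{i+1} = (x_i − d_i)/19. The first 3 digits are (1, 9, 5).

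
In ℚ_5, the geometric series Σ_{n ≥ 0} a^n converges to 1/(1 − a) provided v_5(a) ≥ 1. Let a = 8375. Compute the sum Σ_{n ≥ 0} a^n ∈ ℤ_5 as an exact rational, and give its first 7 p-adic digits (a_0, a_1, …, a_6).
Σ a^n = 1/(1 − a) = -1/8374;  first 7 digits = (1, 0, 0, 2, 3, 2, 4)

v_5(a) = 3 ≥ 1, so the series converges in ℤ_5 to 1/(1 − a) = 1/(1 − 8375) = -1/8374. Expand this rational in ℤ_5: compute digits iteratively via d_i = x_i mod 5, x_{i+1} = (x_i − d_i)/5. The first 7 digits are (1, 0, 0, 2, 3, 2, 4).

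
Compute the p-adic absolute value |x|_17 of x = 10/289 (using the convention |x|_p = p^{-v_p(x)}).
|10/289|_17 = 289

Step 1 — compute v_17(x) by factoring powers of 17 out of the numerator and denominator: v_17(10/289) = -2. Step 2 — apply |x|_p = p^{-v_p(x)} = 17^{2} = 289.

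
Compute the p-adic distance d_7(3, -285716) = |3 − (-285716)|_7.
d_7(3, -285716) = 1/16807

Step 1 — x − y = 3 − (-285716) = 285719. Step 2 — v_7(285719) = 5 (factor: 285719 = (7^5 · 17); the sign does not affect v_p). Step 3 — |x − y|_7 = 7^{-5} = 1/16807.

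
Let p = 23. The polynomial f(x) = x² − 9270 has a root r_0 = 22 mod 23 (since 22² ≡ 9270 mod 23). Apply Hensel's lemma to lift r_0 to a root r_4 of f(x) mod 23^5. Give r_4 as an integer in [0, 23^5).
r_4 = 2249698 (mod 6436343)

Hensel's recurrence: r_{i+1} = r_i − f(r_i)·(f′(r_i))^{-1} mod 23^{i+2}, with f′(x) = 2x. Iterate:
  r_0 = 22 (mod 23)
  r_1 = 390 (mod 529)
  r_2 = 10970 (mod 12167)
  r_3 = 10970 (mod 279841)
  r_4 = 2249698 (mod 6436343)
Final: r_4 = 2249698, and one checks f(r_4) ≡ 0 mod 23^5.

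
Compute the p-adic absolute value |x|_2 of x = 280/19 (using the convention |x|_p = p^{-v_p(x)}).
|280/19|_2 = 1/8

Step 1 — compute v_2(x) by factoring powers of 2 out of the numerator and denominator: v_2(280/19) = 3. Step 2 — apply |x|_p = p^{-v_p(x)} = 2^{-3} = 1/8.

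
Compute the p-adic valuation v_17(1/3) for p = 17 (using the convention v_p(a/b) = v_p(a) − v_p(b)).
v_17(1/3) = 0

Factor powers of 17 from the numerator and denominator of the reduced fraction: 1 = 17^0 · 1 and 3 = 17^0 · 3. Apply v_p(a/b) = v_p(a) − v_p(b): v_17(1/3) = 0 − 0 = 0.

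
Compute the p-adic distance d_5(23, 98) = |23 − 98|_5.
d_5(23, 98) = 1/25

Step 1 — x − y = 23 − 98 = -75. Step 2 — v_5(-75) = 2 (factor: -75 = −(5^2 · 3); the sign does not affect v_p). Step 3 — |x − y|_5 = 5^{-2} = 1/25.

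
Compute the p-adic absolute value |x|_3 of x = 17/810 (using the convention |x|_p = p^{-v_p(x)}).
|17/810|_3 = 81

Step 1 — compute v_3(x) by factoring powers of 3 out of the numerator and denominator: v_3(17/810) = -4. Step 2 — apply |x|_p = p^{-v_p(x)} = 3^{4} = 81.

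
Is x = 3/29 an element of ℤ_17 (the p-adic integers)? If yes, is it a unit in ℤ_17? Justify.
x ∈ ℤ_17^× (unit); v_17(x) = 0

ℤ_17 = {x ∈ ℚ_17 : v_17(x) ≥ 0} and ℤ_17^× = {x ∈ ℤ_17 : v_17(x) = 0}. Here v_17(3/29) = v_17(num) − v_17(den) = 0; compare against these criteria.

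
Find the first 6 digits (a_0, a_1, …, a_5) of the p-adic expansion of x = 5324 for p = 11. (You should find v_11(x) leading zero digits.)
(a_0, …, a_5) = (0, 0, 0, 4, 0, 0)

v_11(5324) = 3, so a_0 = ... = a_2 = 0. Factor out: x = 11^3 · u with u = 4 a unit in ℤ_11. Expand u iteratively via a_{v+i} = u_i mod 11, u_{i+1} = (u_i − a_{v+i})/11:
  u_0 = 4;  a_3 = 4;  u_1 = (u_0 − 4)/11 = 0
  u_1 = 0;  a_4 = 0;  u_2 = (u_1 − 0)/11 = 0
  u_2 = 0;  a_5 = 0;  u_3 = (u_2 − 0)/11 = 0
Digits: (0, 0, 0, 4, 0, 0).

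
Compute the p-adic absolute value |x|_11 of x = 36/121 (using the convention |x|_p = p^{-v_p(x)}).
|36/121|_11 = 121

Step 1 — compute v_11(x) by factoring powers of 11 out of the numerator and denominator: v_11(36/121) = -2. Step 2 — apply |x|_p = p^{-v_p(x)} = 11^{2} = 121.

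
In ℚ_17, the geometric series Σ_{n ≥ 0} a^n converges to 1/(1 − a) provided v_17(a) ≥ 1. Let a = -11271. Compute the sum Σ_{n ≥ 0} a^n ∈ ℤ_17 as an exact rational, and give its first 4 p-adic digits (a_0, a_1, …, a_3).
Σ a^n = 1/(1 − a) = 1/11272;  first 4 digits = (1, 0, 12, 14)

v_17(a) = 2 ≥ 1, so the series converges in ℤ_17 to 1/(1 − a) = 1/(1 − (-11271)) = 1/11272. Expand this rational in ℤ_17: compute digits iteratively via d_i = x_i mod 17, x_{i+1} = (x_i − d_i)/17. The first 4 digits are (1, 0, 12, 14).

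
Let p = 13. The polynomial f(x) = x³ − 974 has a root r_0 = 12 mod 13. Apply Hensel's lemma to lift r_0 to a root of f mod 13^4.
r_3 = 7084 (mod 28561)

Hensel: r_{i+1} = r_i − f(r_i)/f′(r_i) mod 13^{i+2}, where f′(x) = 3x². Iterate:
  r_0 = 12 (mod 13)
  r_1 = 155 (mod 169)
  r_2 = 493 (mod 2197)
  r_3 = 7084 (mod 28561)
Final: r = 7084 with f(r) ≡ 0 mod 13^4.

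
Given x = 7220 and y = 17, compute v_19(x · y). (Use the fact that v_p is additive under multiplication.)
v_19(122740) = 2

v_p(x) = 2 (factor: 7220 = 19^2 · 20); v_p(y) = 0 (factor: 17 = 19^0 · 17). Additivity: v_p(xy) = v_p(x) + v_p(y) = 2 + 0 = 2. (Direct check: xy = 122740 = 19^2 · (340).)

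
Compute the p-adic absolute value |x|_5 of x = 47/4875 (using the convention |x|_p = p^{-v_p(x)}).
|47/4875|_5 = 125

Step 1 — compute v_5(x) by factoring powers of 5 out of the numerator and denominator: v_5(47/4875) = -3. Step 2 — apply |x|_p = p^{-v_p(x)} = 5^{3} = 125.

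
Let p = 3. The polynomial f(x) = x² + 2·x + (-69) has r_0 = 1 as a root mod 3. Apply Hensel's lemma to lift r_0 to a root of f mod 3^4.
r_3 = 49 (mod 81)

Hensel: r_{i+1} = r_i − f(r_i)·(f′(r_i))^{-1} mod 3^{i+2}, f′(x) = 2x + 2. Iterate:
  r_0 = 1 (mod 3)
  r_1 = 4 (mod 9)
  r_2 = 22 (mod 27)
  r_3 = 49 (mod 81)
Final: r = 49 satisfies f(r) ≡ 0 mod 3^4.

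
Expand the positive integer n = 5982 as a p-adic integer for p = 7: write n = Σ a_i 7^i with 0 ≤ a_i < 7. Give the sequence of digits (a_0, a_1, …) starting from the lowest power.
(a_0, a_1, …) = (4, 0, 3, 3, 2)

Repeated division by 7 gives the digits low-to-high: 5982 = 4 + 3·7^2 + 3·7^3 + 2·7^4. Digit sequence: (4, 0, 3, 3, 2).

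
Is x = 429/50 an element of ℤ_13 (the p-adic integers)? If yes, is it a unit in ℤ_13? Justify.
x ∈ ℤ_13 but not a unit; v_13(x) = 1 > 0

ℤ_13 = {x ∈ ℚ_13 : v_13(x) ≥ 0} and ℤ_13^× = {x ∈ ℤ_13 : v_13(x) = 0}. Here v_13(429/50) = v_13(num) − v_13(den) = 1; compare against these criteria.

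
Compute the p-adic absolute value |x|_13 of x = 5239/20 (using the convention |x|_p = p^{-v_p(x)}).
|5239/20|_13 = 1/169

Step 1 — compute v_13(x) by factoring powers of 13 out of the numerator and denominator: v_13(5239/20) = 2. Step 2 — apply |x|_p = p^{-v_p(x)} = 13^{-2} = 1/169.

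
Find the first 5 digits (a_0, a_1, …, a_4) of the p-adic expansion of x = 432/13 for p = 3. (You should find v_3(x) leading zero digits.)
(a_0, …, a_4) = (0, 0, 0, 1, 1)

v_3(432/13) = 3, so a_0 = ... = a_2 = 0. Factor out: x = 3^3 · u with u = 16/13 a unit in ℤ_3. Expand u iteratively via a_{v+i} = u_i mod 3, u_{i+1} = (u_i − a_{v+i})/3:
  u_0 = 16/13;  a_3 = 1;  u_1 = (u_0 − 1)/3 = 1/13
  u_1 = 1/13;  a_4 = 1;  u_2 = (u_1 − 1)/3 = -4/13
Digits: (0, 0, 0, 1, 1).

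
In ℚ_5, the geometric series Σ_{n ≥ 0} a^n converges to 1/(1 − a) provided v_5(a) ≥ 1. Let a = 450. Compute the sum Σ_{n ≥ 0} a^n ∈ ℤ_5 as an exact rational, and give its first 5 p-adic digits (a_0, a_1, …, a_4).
Σ a^n = 1/(1 − a) = -1/449;  first 5 digits = (1, 0, 3, 3, 4)

v_5(a) = 2 ≥ 1, so the series converges in ℤ_5 to 1/(1 − a) = 1/(1 − 450) = -1/449. Expand this rational in ℤ_5: compute digits iteratively via d_i = x_i mod 5, x_{i+1} = (x_i − d_i)/5. The first 5 digits are (1, 0, 3, 3, 4).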